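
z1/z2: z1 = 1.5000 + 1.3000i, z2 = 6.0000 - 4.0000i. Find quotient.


Conjugate of z2 = 6.0000 + 4.0000i
Numerator: (1.5000 + 1.3000i)(6.0000 + 4.0000i) = 3.8000 + 13.8000i
Denominator: 6^2 + (-4)^2 = 52
Result = (3.8000 + 13.8000i)/52

0.0731 + 0.2654i


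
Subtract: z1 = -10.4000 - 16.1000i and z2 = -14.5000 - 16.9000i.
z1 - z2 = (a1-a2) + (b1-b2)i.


Real: -10.4 + 14.5 = 4.1
Imag: -16.1 + 16.9 = 0.8

4.1000 + 0.8000i


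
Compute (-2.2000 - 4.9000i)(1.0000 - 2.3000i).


Real = -2.2*1 - (-4.9)*(-2.3) = -2.2 - 11.27 = -13.47
Imag = -2.2*(-2.3) + 1*(-4.9) = 5.06 - (4.9) = 0.16

-13.4700 + 0.1600i


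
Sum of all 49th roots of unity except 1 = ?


With w = e^(2*pi*i/49), all 49 of the 49th roots of unity w^0 = 1, w, ..., w^(48) sum to 0: 1 + w + ... + w^(48) = (1 - w^49)/(1 - w) = 0 since w^49 = 1, w ≠ 1.
Removing the root 1: w + w^2 + ... + w^(48) = 0 - 1 = -1

Sum = -1


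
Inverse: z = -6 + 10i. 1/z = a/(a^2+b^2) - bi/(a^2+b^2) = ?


|z|^2 = 36+100 = 136
1/z = (-6 - 10i)/136

1/z = -0.0441 - 0.0735i


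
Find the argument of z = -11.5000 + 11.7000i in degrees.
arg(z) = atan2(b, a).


Re = -11.5, Im = 11.7
arg = atan2(11.7, -11.5) = 134.5061 degrees

arg(z) = 134.5061 degrees


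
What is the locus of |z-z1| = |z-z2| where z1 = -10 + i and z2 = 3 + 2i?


Equal distances means the locus is the perpendicular bisector of z1 and z2.
Midpoint = ((-10+3)/2, (1+2)/2) = (-3.5000, 1.5000)

Perpendicular bisector through (-3.5000, 1.5000)


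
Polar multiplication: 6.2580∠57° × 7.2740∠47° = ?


r = 6.2580 * 7.2740 = 45.5207
theta = 57° + 47° = 104° = 104° (mod 360)

45.5207 cis(104°)


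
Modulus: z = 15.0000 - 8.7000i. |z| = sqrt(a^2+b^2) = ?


|z| = sqrt(15^2 + (-8.7)^2) = sqrt(225 + 75.69) = sqrt(300.69) = 17.3404

|z| = 17.3404


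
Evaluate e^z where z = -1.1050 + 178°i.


e^-1.1050 = 0.3312
cos(178°) = -0.9994
sin(178°) = 0.0349
Real = 0.3312*(-0.9994) = -0.3310
Imag = 0.3312*0.0349 = 0.0116

-0.3310 + 0.0116i


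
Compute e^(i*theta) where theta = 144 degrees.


cos(144°) = -0.8090
sin(144°) = 0.5878

e^(i*144°) = -0.8090 + 0.5878i


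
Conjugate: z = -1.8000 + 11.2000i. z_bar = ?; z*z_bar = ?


z_bar = -1.8000 - 11.2000i
z*z_bar = (-1.8)^2 + 11.2^2 = 3.24 + 125.44 = 128.68

z_bar = -1.8000 - 11.2000i, z*z_bar = 128.68


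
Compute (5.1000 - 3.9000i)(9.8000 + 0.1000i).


Real = 5.1*9.8 - (-3.9)*0.1 = 49.98 - (-0.39) = 50.37
Imag = 5.1*0.1 + 9.8*(-3.9) = 0.51 - (38.22) = -37.71

50.3700 - 37.7100i


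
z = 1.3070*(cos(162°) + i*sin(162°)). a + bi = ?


a = 1.3070*cos(162°) = 1.3070*(-0.95106) = -1.2430
b = 1.3070*sin(162°) = 1.3070*0.309 = 0.4039

-1.2430 + 0.4039i


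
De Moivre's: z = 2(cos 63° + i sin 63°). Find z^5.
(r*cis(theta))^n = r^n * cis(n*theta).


r^5 = 2^5 = 32
n*theta = 5*63° = 315° = 315° (mod 360)
a = 32*cos(315°) = 22.6274
b = 32*sin(315°) = -22.6274

32 cis(315°) = 22.6274 - 22.6274i


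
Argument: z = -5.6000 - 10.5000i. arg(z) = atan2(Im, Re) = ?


Re = -5.6, Im = -10.5
arg = atan2(-10.5, -5.6) = -118.0725 degrees

arg(z) = -118.0725 degrees


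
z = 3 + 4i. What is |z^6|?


|z| = sqrt(9+16) = sqrt(25) = 5
|z^6| = |z|^6 = 5^6 = 15625

|z^6| = 15625


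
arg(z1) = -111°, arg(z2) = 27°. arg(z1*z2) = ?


arg(z1*z2) = -111° + 27° = -84°
Normalized to (-180°, 180°]: -84°

-84°


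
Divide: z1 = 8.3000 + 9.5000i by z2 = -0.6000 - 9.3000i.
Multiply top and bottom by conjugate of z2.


Conjugate of z2 = -0.6000 + 9.3000i
Numerator: (8.3000 + 9.5000i)(-0.6000 + 9.3000i) = -93.3300 + 71.4900i
Denominator: (-0.6)^2 + (-9.3)^2 = 86.85
Result = (-93.3300 + 71.4900i)/86.85

-1.0746 + 0.8231i


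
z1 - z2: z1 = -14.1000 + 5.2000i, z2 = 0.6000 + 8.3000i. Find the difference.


Real: -14.1 - 0.6 = -14.7
Imag: 5.2 - 8.3 = -3.1

-14.7000 - 3.1000i


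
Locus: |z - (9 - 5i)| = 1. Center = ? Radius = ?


|z - z0| = r is a circle with center z0 and radius r.
Center = (9, -5), radius = 1

Circle with center (9, -5) and radius 1


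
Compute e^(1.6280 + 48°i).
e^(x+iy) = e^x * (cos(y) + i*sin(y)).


e^1.6280 = 5.0937
cos(48°) = 0.66913
sin(48°) = 0.74314
Real = 5.0937*0.66913 = 3.4083
Imag = 5.0937*0.74314 = 3.7853

3.4083 + 3.7853i


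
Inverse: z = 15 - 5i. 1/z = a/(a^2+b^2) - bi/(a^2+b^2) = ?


|z|^2 = 225+25 = 250
1/z = (15 + 5i)/250

1/z = 0.0600 + 0.0200i


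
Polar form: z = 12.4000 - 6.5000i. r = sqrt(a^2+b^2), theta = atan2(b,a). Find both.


r = sqrt(153.76+42.25) = sqrt(196.01) = 14.0004
theta = atan2(-6.5, 12.4) = -27.6632 degrees

r = 14.0004, theta = -27.6632 degrees


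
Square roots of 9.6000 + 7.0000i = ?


|z| = sqrt(92.16+49) = 11.8811
sqrt((|z|+a)/2) = sqrt((11.8811+9.6)/2) = sqrt(10.7405) = 3.2773
sqrt((|z|-a)/2) = sqrt((11.8811-9.6)/2) = sqrt(1.1405) = 1.0680

±(3.2773 + 1.0680i) i.e. 3.2773 + 1.0680i and -3.2773 - 1.0680i


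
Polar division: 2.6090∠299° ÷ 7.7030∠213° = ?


r = 2.6090 / 7.7030 = 0.3387
theta = 299° - 213° = 86° = 86° (mod 360)

0.3387 cis(86°)


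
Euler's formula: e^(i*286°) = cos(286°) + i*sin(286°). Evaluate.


cos(286°) = 0.2756
sin(286°) = -0.9613

e^(i*286°) = 0.2756 - 0.9613i


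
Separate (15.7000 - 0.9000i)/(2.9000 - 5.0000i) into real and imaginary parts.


Multiply by conjugate: (15.7000 - 0.9000i)(2.9000 + 5.0000i) / (2.9^2 + (-5)^2)
Numerator real = 15.7*2.9 - (0.9)*(-5) = 50.03
Numerator imag = -0.9*2.9 - 15.7*(-5) = 75.89
Denominator = 33.41
Re(z) = 50.03/33.41 = 1.4975
Im(z) = 75.89/33.41 = 2.2715

Re(z) = 1.4975, Im(z) = 2.2715


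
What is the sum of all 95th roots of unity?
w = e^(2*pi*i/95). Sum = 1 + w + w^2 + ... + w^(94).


The sum of all 95th roots of unity is 0.
Geometric series: (1 - w^95)/(1 - w) = (1-1)/(1-w) = 0 since w^95 = 1, w ≠ 1.
Alternatively: coefficient of z^94 in z^95 - 1 is 0.

0


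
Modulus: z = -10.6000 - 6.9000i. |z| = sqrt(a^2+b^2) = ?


|z| = sqrt((-10.6)^2 + (-6.9)^2) = sqrt(112.36 + 47.61) = sqrt(159.97) = 12.6479

|z| = 12.6479


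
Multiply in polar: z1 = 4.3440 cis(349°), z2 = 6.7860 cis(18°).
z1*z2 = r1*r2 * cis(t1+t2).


r = 4.3440 * 6.7860 = 29.4784
theta = 349° + 18° = 367° = 7° (mod 360)

29.4784 cis(7°)


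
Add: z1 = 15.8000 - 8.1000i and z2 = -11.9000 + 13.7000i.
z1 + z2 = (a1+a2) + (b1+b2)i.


Real: 15.8 - 11.9 = 3.9
Imag: -8.1 + 13.7 = 5.6

3.9000 + 5.6000i


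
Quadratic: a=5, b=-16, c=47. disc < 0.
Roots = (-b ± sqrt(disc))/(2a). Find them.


disc = (-16)^2 - 4*5*47 = 256 - 940 = -684
sqrt(|disc|) = sqrt(684) = 26.1534
Real part = 16/(2*5) = 1.6000
Imag part = 26.1534/(2*5) = 2.6153

1.6000 ± 2.6153i


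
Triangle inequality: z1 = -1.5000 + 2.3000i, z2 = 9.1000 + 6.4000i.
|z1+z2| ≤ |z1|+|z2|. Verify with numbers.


|z1| = sqrt((-1.5)^2 + 2.3^2) = sqrt(7.54) = 2.7459
|z2| = sqrt(9.1^2 + 6.4^2) = sqrt(123.77) = 11.1252
z1+z2 = 7.6000 + 8.7000i
|z1+z2| = sqrt(133.45) = 11.5521
|z1|+|z2| = 2.7459 + 11.1252 = 13.8711

|z1+z2| = 11.5521 ≤ |z1|+|z2| = 13.8711 (verified)


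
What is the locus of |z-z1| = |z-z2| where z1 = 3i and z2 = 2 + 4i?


Equal distances means the locus is the perpendicular bisector of z1 and z2.
Midpoint = ((0+2)/2, (3+4)/2) = (1.0000, 3.5000)

Perpendicular bisector through (1.0000, 3.5000)


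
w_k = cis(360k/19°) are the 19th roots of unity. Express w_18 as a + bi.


Angle = 360*18/19 = 341.0526°
a = cos(341.0526°) = 0.9458
b = sin(341.0526°) = -0.3247

0.9458 - 0.3247i


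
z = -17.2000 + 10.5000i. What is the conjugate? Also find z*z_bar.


z_bar = -17.2000 - 10.5000i
z*z_bar = (-17.2)^2 + 10.5^2 = 295.84 + 110.25 = 406.09

z_bar = -17.2000 - 10.5000i, z*z_bar = 406.09


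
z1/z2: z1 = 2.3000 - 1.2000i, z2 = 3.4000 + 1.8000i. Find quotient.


Conjugate of z2 = 3.4000 - 1.8000i
Numerator: (2.3000 - 1.2000i)(3.4000 - 1.8000i) = 5.6600 - 8.2200i
Denominator: 3.4^2 + 1.8^2 = 14.8
Result = (5.6600 - 8.2200i)/14.8

0.3824 - 0.5554i


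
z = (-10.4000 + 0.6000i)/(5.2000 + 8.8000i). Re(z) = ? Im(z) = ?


Multiply by conjugate: (-10.4000 + 0.6000i)(5.2000 - 8.8000i) / (5.2^2 + 8.8^2)
Numerator real = -10.4*5.2 + 0.6*8.8 = -48.8
Numerator imag = 0.6*5.2 - (-10.4)*8.8 = 94.64
Denominator = 104.48
Re(z) = -48.8/104.48 = -0.4671
Im(z) = 94.64/104.48 = 0.9058

Re(z) = -0.4671, Im(z) = 0.9058


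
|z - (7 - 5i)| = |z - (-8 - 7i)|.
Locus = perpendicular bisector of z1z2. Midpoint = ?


Equal distances means the locus is the perpendicular bisector of z1 and z2.
Midpoint = ((7+(-8))/2, (-5+(-7))/2) = (-0.5000, -6.0000)

Perpendicular bisector through (-0.5000, -6.0000)


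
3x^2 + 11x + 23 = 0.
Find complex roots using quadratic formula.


disc = 11^2 - 4*3*23 = 121 - 276 = -155
sqrt(|disc|) = sqrt(155) = 12.4499
Real part = -11/(2*3) = -1.8333
Imag part = 12.4499/(2*3) = 2.0750

-1.8333 ± 2.0750i


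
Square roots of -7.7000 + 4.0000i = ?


|z| = sqrt(59.29+16) = 8.6770
sqrt((|z|+a)/2) = sqrt((8.6770+(-7.7))/2) = sqrt(0.4885) = 0.6989
sqrt((|z|-a)/2) = sqrt((8.6770-(-7.7))/2) = sqrt(8.1885) = 2.8616

±(0.6989 + 2.8616i) i.e. 0.6989 + 2.8616i and -0.6989 - 2.8616i


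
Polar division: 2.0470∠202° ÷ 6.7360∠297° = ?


r = 2.0470 / 6.7360 = 0.3039
theta = 202° - 297° = -95° = 265° (mod 360)

0.3039 cis(265°)


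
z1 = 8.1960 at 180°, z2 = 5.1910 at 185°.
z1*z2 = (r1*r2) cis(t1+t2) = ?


r = 8.1960 * 5.1910 = 42.5454
theta = 180° + 185° = 365° = 5° (mod 360)

42.5454 cis(5°)


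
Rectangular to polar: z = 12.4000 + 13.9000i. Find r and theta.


r = sqrt(153.76+193.21) = sqrt(346.97) = 18.6271
theta = atan2(13.9, 12.4) = 48.2643 degrees

r = 18.6271, theta = 48.2643 degrees


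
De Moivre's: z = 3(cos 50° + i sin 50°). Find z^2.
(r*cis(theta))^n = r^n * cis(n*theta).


r^2 = 3^2 = 9
n*theta = 2*50° = 100° = 100° (mod 360)
a = 9*cos(100°) = -1.5628
b = 9*sin(100°) = 8.8633

9 cis(100°) = -1.5628 + 8.8633i


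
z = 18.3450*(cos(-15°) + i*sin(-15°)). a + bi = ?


a = 18.3450*cos(-15°) = 18.3450*0.965926 = 17.7199
b = 18.3450*sin(-15°) = 18.3450*(-0.258819) = -4.7480

17.7199 - 4.7480i


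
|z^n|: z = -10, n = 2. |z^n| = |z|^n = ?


|z| = sqrt(100+0) = sqrt(100) = 10
|z^2| = |z|^2 = 10^2 = 100

|z^2| = 100


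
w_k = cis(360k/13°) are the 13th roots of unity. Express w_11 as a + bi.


Angle = 360*11/13 = 304.6154°
a = cos(304.6154°) = 0.5681
b = sin(304.6154°) = -0.8230

0.5681 - 0.8230i


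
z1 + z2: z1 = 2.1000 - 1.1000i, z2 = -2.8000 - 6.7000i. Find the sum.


Real: 2.1 - 2.8 = -0.7
Imag: -1.1 - 6.7 = -7.8

-0.7000 - 7.8000i


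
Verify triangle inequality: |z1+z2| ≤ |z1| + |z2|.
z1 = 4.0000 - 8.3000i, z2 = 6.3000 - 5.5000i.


|z1| = sqrt(4^2 + (-8.3)^2) = sqrt(84.89) = 9.2136
|z2| = sqrt(6.3^2 + (-5.5)^2) = sqrt(69.94) = 8.3630
z1+z2 = 10.3000 - 13.8000i
|z1+z2| = sqrt(296.53) = 17.2200
|z1|+|z2| = 9.2136 + 8.3630 = 17.5766

|z1+z2| = 17.2200 ≤ |z1|+|z2| = 17.5766 (verified)


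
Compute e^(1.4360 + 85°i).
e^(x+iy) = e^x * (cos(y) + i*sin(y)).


e^1.4360 = 4.2038
cos(85°) = 0.08716
sin(85°) = 0.9962
Real = 4.2038*0.08716 = 0.3664
Imag = 4.2038*0.9962 = 4.1878

0.3664 + 4.1878i


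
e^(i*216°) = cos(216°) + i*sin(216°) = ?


cos(216°) = -0.8090
sin(216°) = -0.5878

e^(i*216°) = -0.8090 - 0.5878i


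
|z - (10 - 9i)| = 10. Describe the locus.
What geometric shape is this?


|z - z0| = r is a circle with center z0 and radius r.
Center = (10, -9), radius = 10

Circle with center (10, -9) and radius 10


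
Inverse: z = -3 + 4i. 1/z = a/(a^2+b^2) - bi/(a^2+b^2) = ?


|z|^2 = 9+16 = 25
1/z = (-3 - 4i)/25

1/z = -0.1200 - 0.1600i


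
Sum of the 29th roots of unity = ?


The sum of all 29th roots of unity is 0.
Geometric series: (1 - w^29)/(1 - w) = (1-1)/(1-w) = 0 since w^29 = 1, w ≠ 1.
Alternatively: coefficient of z^28 in z^29 - 1 is 0.

0


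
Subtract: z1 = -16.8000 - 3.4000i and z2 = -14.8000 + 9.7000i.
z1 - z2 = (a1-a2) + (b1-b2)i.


Real: -16.8 + 14.8 = -2
Imag: -3.4 - 9.7 = -13.1

-2.0000 - 13.1000i


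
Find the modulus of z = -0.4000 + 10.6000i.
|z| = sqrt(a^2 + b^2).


|z| = sqrt((-0.4)^2 + 10.6^2) = sqrt(0.16 + 112.36) = sqrt(112.52) = 10.6075

|z| = 10.6075


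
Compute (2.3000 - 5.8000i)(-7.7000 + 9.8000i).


Real = 2.3*(-7.7) - (-5.8)*9.8 = -17.71 - (-56.84) = 39.13
Imag = 2.3*9.8 - (7.7)*(-5.8) = 22.54 + 44.66 = 67.2

39.1300 + 67.2000i


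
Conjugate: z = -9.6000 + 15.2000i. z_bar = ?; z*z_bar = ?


z_bar = -9.6000 - 15.2000i
z*z_bar = (-9.6)^2 + 15.2^2 = 92.16 + 231.04 = 323.2

z_bar = -9.6000 - 15.2000i, z*z_bar = 323.2


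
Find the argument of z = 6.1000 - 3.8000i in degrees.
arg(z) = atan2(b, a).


Re = 6.1, Im = -3.8
arg = atan2(-3.8, 6.1) = -31.9209 degrees

arg(z) = -31.9209 degrees


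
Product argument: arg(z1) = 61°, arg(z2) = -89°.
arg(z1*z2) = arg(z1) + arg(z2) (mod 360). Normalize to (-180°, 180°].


arg(z1*z2) = 61° - 89° = -28°
Normalized to (-180°, 180°]: -28°

-28°


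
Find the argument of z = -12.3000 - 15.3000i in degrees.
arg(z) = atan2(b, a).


Re = -12.3, Im = -15.3
arg = atan2(-15.3, -12.3) = -128.7966 degrees

arg(z) = -128.7966 degrees


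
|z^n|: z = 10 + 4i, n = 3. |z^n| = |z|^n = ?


|z| = sqrt(100+16) = sqrt(116) = 10.7703
|z^3| = |z|^3 = (sqrt(116))^3 = 116*sqrt(116)

|z^3| = 116*sqrt(116) ≈ 1249.3582


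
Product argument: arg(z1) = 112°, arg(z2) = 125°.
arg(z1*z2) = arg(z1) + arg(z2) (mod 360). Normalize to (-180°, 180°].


arg(z1*z2) = 112° + 125° = 237°
Normalized to (-180°, 180°]: -123°

-123°


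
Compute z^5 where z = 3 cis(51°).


r^5 = 3^5 = 243
n*theta = 5*51° = 255° = 255° (mod 360)
a = 243*cos(255°) = -62.8930
b = 243*sin(255°) = -234.7200

243 cis(255°) = -62.8930 - 234.7200i


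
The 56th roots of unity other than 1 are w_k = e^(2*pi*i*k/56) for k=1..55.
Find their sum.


With w = e^(2*pi*i/56), all 56 of the 56th roots of unity w^0 = 1, w, ..., w^(55) sum to 0: 1 + w + ... + w^(55) = (1 - w^56)/(1 - w) = 0 since w^56 = 1, w ≠ 1.
Removing the root 1: w + w^2 + ... + w^(55) = 0 - 1 = -1

Sum = -1


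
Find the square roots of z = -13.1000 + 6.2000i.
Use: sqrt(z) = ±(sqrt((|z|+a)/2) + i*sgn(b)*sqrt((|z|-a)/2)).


|z| = sqrt(171.61+38.44) = 14.4931
sqrt((|z|+a)/2) = sqrt((14.4931+(-13.1))/2) = sqrt(0.6966) = 0.8346
sqrt((|z|-a)/2) = sqrt((14.4931-(-13.1))/2) = sqrt(13.7966) = 3.7144

±(0.8346 + 3.7144i) i.e. 0.8346 + 3.7144i and -0.8346 - 3.7144i


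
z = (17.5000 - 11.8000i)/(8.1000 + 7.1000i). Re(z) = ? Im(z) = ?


Multiply by conjugate: (17.5000 - 11.8000i)(8.1000 - 7.1000i) / (8.1^2 + 7.1^2)
Numerator real = 17.5*8.1 - (11.8)*7.1 = 57.97
Numerator imag = -11.8*8.1 - 17.5*7.1 = -219.83
Denominator = 116.02
Re(z) = 57.97/116.02 = 0.4997
Im(z) = -219.83/116.02 = -1.8948

Re(z) = 0.4997, Im(z) = -1.8948


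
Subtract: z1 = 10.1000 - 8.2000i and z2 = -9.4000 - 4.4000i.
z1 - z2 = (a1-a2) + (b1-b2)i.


Real: 10.1 + 9.4 = 19.5
Imag: -8.2 + 4.4 = -3.8

19.5000 - 3.8000i


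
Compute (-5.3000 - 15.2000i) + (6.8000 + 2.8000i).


Real: -5.3 + 6.8 = 1.5
Imag: -15.2 + 2.8 = -12.4

1.5000 - 12.4000i


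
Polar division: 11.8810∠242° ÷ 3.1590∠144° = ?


r = 11.8810 / 3.1590 = 3.7610
theta = 242° - 144° = 98° = 98° (mod 360)

3.7610 cis(98°)


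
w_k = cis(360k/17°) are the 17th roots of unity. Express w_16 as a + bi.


Angle = 360*16/17 = 338.8235°
a = cos(338.8235°) = 0.9325
b = sin(338.8235°) = -0.3612

0.9325 - 0.3612i


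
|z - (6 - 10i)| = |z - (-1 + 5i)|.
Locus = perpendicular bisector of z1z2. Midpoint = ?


Equal distances means the locus is the perpendicular bisector of z1 and z2.
Midpoint = ((6+(-1))/2, (-10+5)/2) = (2.5000, -2.5000)

Perpendicular bisector through (2.5000, -2.5000)


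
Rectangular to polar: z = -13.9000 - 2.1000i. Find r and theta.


r = sqrt(193.21+4.41) = sqrt(197.62) = 14.0577
theta = atan2(-2.1, -13.9) = -171.4088 degrees

r = 14.0577, theta = -171.4088 degrees


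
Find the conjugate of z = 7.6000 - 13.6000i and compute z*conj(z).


z_bar = 7.6000 + 13.6000i
z*z_bar = 7.6^2 + (-13.6)^2 = 57.76 + 184.96 = 242.72

z_bar = 7.6000 + 13.6000i, z*z_bar = 242.72


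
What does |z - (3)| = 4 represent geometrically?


|z - z0| = r is a circle with center z0 and radius r.
Center = (3, 0), radius = 4

Circle with center (3, 0) and radius 4


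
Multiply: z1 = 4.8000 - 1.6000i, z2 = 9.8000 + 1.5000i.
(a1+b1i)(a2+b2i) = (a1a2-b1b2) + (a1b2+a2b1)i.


Real = 4.8*9.8 - (-1.6)*1.5 = 47.04 - (-2.4) = 49.44
Imag = 4.8*1.5 + 9.8*(-1.6) = 7.2 - (15.68) = -8.48

49.4400 - 8.4800i


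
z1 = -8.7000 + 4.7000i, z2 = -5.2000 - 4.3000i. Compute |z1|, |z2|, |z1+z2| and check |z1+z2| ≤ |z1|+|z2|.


|z1| = sqrt((-8.7)^2 + 4.7^2) = sqrt(97.78) = 9.8884
|z2| = sqrt((-5.2)^2 + (-4.3)^2) = sqrt(45.53) = 6.7476
z1+z2 = -13.9000 + 0.4000i
|z1+z2| = sqrt(193.37) = 13.9058
|z1|+|z2| = 9.8884 + 6.7476 = 16.6360

|z1+z2| = 13.9058 ≤ |z1|+|z2| = 16.6360 (verified)


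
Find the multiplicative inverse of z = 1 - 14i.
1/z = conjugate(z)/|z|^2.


|z|^2 = 1+196 = 197
1/z = (1 + 14i)/197

1/z = 0.0051 + 0.0711i


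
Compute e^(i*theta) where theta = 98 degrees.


cos(98°) = -0.1392
sin(98°) = 0.9903

e^(i*98°) = -0.1392 + 0.9903i


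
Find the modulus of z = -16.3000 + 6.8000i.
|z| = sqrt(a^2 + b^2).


|z| = sqrt((-16.3)^2 + 6.8^2) = sqrt(265.69 + 46.24) = sqrt(311.93) = 17.6615

|z| = 17.6615


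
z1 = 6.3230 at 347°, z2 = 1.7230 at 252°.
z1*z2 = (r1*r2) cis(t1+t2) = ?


r = 6.3230 * 1.7230 = 10.8945
theta = 347° + 252° = 599° = 239° (mod 360)

10.8945 cis(239°)


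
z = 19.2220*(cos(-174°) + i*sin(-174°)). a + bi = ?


a = 19.2220*cos(-174°) = 19.2220*(-0.99452) = -19.1167
b = 19.2220*sin(-174°) = 19.2220*(-0.104528) = -2.0092

-19.1167 - 2.0092i


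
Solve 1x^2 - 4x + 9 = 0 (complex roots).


disc = (-4)^2 - 4*1*9 = 16 - 36 = -20
sqrt(|disc|) = sqrt(20) = 4.4721
Real part = 4/(2*1) = 2.0000
Imag part = 4.4721/(2*1) = 2.2361

2.0000 ± 2.2361i


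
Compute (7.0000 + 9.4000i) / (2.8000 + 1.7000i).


Conjugate of z2 = 2.8000 - 1.7000i
Numerator: (7.0000 + 9.4000i)(2.8000 - 1.7000i) = 35.5800 + 14.4200i
Denominator: 2.8^2 + 1.7^2 = 10.73
Result = (35.5800 + 14.4200i)/10.73

3.3159 + 1.3439i


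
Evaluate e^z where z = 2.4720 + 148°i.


e^2.4720 = 11.8461
cos(148°) = -0.84805
sin(148°) = 0.52992
Real = 11.8461*(-0.84805) = -10.0461
Imag = 11.8461*0.52992 = 6.2775

-10.0461 + 6.2775i


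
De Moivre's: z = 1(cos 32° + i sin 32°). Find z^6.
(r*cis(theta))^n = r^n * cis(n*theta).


r^6 = 1^6 = 1
n*theta = 6*32° = 192° = 192° (mod 360)
a = 1*cos(192°) = -0.9781
b = 1*sin(192°) = -0.2079

1 cis(192°) = -0.9781 - 0.2079i


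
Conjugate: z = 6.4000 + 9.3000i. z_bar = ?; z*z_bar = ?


z_bar = 6.4000 - 9.3000i
z*z_bar = 6.4^2 + 9.3^2 = 40.96 + 86.49 = 127.45

z_bar = 6.4000 - 9.3000i, z*z_bar = 127.45


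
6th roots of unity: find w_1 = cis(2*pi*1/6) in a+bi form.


Angle = 360*1/6 = 60°
a = cos(60°) = 0.5000
b = sin(60°) = 0.8660

0.5000 + 0.8660i


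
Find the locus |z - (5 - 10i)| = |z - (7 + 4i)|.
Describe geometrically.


Equal distances means the locus is the perpendicular bisector of z1 and z2.
Midpoint = ((5+7)/2, (-10+4)/2) = (6.0000, -3.0000)

Perpendicular bisector through (6.0000, -3.0000)


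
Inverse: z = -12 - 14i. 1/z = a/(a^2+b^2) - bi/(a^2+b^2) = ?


|z|^2 = 144+196 = 340
1/z = (-12 + 14i)/340

1/z = -0.0353 + 0.0412i


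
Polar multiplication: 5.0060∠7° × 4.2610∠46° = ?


r = 5.0060 * 4.2610 = 21.3306
theta = 7° + 46° = 53° = 53° (mod 360)

21.3306 cis(53°)


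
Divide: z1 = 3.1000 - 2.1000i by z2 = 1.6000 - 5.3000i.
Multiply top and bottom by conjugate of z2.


Conjugate of z2 = 1.6000 + 5.3000i
Numerator: (3.1000 - 2.1000i)(1.6000 + 5.3000i) = 16.0900 + 13.0700i
Denominator: 1.6^2 + (-5.3)^2 = 30.65
Result = (16.0900 + 13.0700i)/30.65

0.5250 + 0.4264i


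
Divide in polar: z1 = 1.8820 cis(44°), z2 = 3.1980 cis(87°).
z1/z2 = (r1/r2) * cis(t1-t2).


r = 1.8820 / 3.1980 = 0.5885
theta = 44° - 87° = -43° = 317° (mod 360)

0.5885 cis(317°)


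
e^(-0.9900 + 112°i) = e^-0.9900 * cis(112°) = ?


e^-0.9900 = 0.3716
cos(112°) = -0.3746
sin(112°) = 0.9272
Real = 0.3716*(-0.3746) = -0.1392
Imag = 0.3716*0.9272 = 0.3445

-0.1392 + 0.3445i


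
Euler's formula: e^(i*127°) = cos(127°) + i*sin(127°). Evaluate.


cos(127°) = -0.6018
sin(127°) = 0.7986

e^(i*127°) = -0.6018 + 0.7986i


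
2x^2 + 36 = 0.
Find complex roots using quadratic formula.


disc = 0^2 - 4*2*36 = 0 - 288 = -288
sqrt(|disc|) = sqrt(288) = 16.9706
Real part = 0/(2*2) = 0
Imag part = 16.9706/(2*2) = 4.2426

0 ± 4.2426i


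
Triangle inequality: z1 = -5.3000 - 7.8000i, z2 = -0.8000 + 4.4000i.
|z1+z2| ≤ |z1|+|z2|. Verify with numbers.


|z1| = sqrt((-5.3)^2 + (-7.8)^2) = sqrt(88.93) = 9.4303
|z2| = sqrt((-0.8)^2 + 4.4^2) = sqrt(20) = 4.4721
z1+z2 = -6.1000 - 3.4000i
|z1+z2| = sqrt(48.77) = 6.9836
|z1|+|z2| = 9.4303 + 4.4721 = 13.9024

|z1+z2| = 6.9836 ≤ |z1|+|z2| = 13.9024 (verified)


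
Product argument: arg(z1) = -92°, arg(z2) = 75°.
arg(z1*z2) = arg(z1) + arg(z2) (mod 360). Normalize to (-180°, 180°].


arg(z1*z2) = -92° + 75° = -17°
Normalized to (-180°, 180°]: -17°

-17°


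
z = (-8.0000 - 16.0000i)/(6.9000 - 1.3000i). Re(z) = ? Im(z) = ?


Multiply by conjugate: (-8.0000 - 16.0000i)(6.9000 + 1.3000i) / (6.9^2 + (-1.3)^2)
Numerator real = -8*6.9 - (16)*(-1.3) = -34.4
Numerator imag = -16*6.9 - (-8)*(-1.3) = -120.8
Denominator = 49.3
Re(z) = -34.4/49.3 = -0.6978
Im(z) = -120.8/49.3 = -2.4503

Re(z) = -0.6978, Im(z) = -2.4503


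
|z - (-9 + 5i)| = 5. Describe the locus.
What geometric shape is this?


|z - z0| = r is a circle with center z0 and radius r.
Center = (-9, 5), radius = 5

Circle with center (-9, 5) and radius 5


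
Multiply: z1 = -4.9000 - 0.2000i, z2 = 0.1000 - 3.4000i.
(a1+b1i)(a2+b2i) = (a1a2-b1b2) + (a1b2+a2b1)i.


Real = -4.9*0.1 - (-0.2)*(-3.4) = -0.49 - 0.68 = -1.17
Imag = -4.9*(-3.4) + 0.1*(-0.2) = 16.66 - (0.02) = 16.64

-1.1700 + 16.6400i


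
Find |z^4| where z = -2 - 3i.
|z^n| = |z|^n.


|z| = sqrt(4+9) = sqrt(13) = 3.6056
|z^4| = |z|^4 = (sqrt(13))^4 = 13^2 = 169

|z^4| = 169


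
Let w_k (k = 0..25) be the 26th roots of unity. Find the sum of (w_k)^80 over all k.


The roots are w_k = w^k with w = e^(2*pi*i/26), and (w^k)^80 = (w^80)^k.
So S = 1 + u + u^2 + ... + u^(25) with u = w^80.
80 = 3*26 + 2, so 80 is not a multiple of 26: u = (w^26)^3 * w^2 = w^2 ≠ 1 (w is a primitive 26th root), while u^26 = (w^26)^80 = 1.
Geometric series: S = (1 - u^26)/(1 - u) = (1 - 1)/(1 - u) = 0

S = 0


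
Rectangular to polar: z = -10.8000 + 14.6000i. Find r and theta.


r = sqrt(116.64+213.16) = sqrt(329.8) = 18.1604
theta = atan2(14.6, -10.8) = 126.4913 degrees

r = 18.1604, theta = 126.4913 degrees


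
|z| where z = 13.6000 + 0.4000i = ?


|z| = sqrt(13.6^2 + 0.4^2) = sqrt(184.96 + 0.16) = sqrt(185.12) = 13.6059

|z| = 13.6059


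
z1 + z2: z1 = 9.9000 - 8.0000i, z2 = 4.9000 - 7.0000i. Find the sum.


Real: 9.9 + 4.9 = 14.8
Imag: -8 - 7 = -15

14.8000 - 15.0000i


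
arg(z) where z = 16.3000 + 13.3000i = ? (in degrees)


Re = 16.3, Im = 13.3
arg = atan2(13.3, 16.3) = 39.2128 degrees

arg(z) = 39.2128 degrees


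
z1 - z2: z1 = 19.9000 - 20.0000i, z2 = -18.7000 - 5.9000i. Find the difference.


Real: 19.9 + 18.7 = 38.6
Imag: -20 + 5.9 = -14.1

38.6000 - 14.1000i


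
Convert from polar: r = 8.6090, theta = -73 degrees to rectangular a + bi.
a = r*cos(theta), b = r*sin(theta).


a = 8.6090*cos(-73°) = 8.6090*0.29237 = 2.5170
b = 8.6090*sin(-73°) = 8.6090*(-0.9563) = -8.2328

2.5170 - 8.2328i


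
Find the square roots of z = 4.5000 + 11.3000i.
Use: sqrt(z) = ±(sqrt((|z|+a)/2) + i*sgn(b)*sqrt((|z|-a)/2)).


|z| = sqrt(20.25+127.69) = 12.1631
sqrt((|z|+a)/2) = sqrt((12.1631+4.5)/2) = sqrt(8.3315) = 2.8864
sqrt((|z|-a)/2) = sqrt((12.1631-4.5)/2) = sqrt(3.8315) = 1.9574

±(2.8864 + 1.9574i) i.e. 2.8864 + 1.9574i and -2.8864 - 1.9574i


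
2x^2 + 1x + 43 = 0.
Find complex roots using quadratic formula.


disc = 1^2 - 4*2*43 = 1 - 344 = -343
sqrt(|disc|) = sqrt(343) = 18.5203
Real part = -1/(2*2) = -0.2500
Imag part = 18.5203/(2*2) = 4.6301

-0.2500 ± 4.6301i


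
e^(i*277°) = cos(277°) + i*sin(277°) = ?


cos(277°) = 0.1219
sin(277°) = -0.9925

e^(i*277°) = 0.1219 - 0.9925i


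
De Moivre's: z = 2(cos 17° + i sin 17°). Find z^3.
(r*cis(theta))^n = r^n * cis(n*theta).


r^3 = 2^3 = 8
n*theta = 3*17° = 51° = 51° (mod 360)
a = 8*cos(51°) = 5.0346
b = 8*sin(51°) = 6.2172

8 cis(51°) = 5.0346 + 6.2172i


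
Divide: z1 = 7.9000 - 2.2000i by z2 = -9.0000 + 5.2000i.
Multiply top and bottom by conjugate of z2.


Conjugate of z2 = -9.0000 - 5.2000i
Numerator: (7.9000 - 2.2000i)(-9.0000 - 5.2000i) = -82.5400 - 21.2800i
Denominator: (-9)^2 + 5.2^2 = 108.04
Result = (-82.5400 - 21.2800i)/108.04

-0.7640 - 0.1970i


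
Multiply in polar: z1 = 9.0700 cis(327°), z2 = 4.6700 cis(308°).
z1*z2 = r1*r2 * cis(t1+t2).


r = 9.0700 * 4.6700 = 42.3569
theta = 327° + 308° = 635° = 275° (mod 360)

42.3569 cis(275°)


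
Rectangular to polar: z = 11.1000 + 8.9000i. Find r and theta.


r = sqrt(123.21+79.21) = sqrt(202.42) = 14.2274
theta = atan2(8.9, 11.1) = 38.7227 degrees

r = 14.2274, theta = 38.7227 degrees


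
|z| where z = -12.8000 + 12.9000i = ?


|z| = sqrt((-12.8)^2 + 12.9^2) = sqrt(163.84 + 166.41) = sqrt(330.25) = 18.1728

|z| = 18.1728


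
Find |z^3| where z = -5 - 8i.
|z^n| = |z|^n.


|z| = sqrt(25+64) = sqrt(89) = 9.4340
|z^3| = |z|^3 = (sqrt(89))^3 = 89*sqrt(89)

|z^3| = 89*sqrt(89) ≈ 839.6243


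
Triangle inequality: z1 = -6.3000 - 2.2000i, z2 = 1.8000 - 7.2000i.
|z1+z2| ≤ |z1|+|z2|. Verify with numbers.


|z1| = sqrt((-6.3)^2 + (-2.2)^2) = sqrt(44.53) = 6.6731
|z2| = sqrt(1.8^2 + (-7.2)^2) = sqrt(55.08) = 7.4216
z1+z2 = -4.5000 - 9.4000i
|z1+z2| = sqrt(108.61) = 10.4216
|z1|+|z2| = 6.6731 + 7.4216 = 14.0947

|z1+z2| = 10.4216 ≤ |z1|+|z2| = 14.0947 (verified)


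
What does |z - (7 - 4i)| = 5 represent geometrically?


|z - z0| = r is a circle with center z0 and radius r.
Center = (7, -4), radius = 5

Circle with center (7, -4) and radius 5


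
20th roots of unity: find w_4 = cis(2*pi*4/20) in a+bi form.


Angle = 360*4/20 = 72°
a = cos(72°) = 0.3090
b = sin(72°) = 0.9511

0.3090 + 0.9511i


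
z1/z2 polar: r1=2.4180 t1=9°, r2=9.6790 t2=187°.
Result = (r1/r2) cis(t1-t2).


r = 2.4180 / 9.6790 = 0.2498
theta = 9° - 187° = -178° = 182° (mod 360)

0.2498 cis(182°)


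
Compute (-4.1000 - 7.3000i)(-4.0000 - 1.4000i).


Real = -4.1*(-4) - (-7.3)*(-1.4) = 16.4 - 10.22 = 6.18
Imag = -4.1*(-1.4) - (4)*(-7.3) = 5.74 + 29.2 = 34.94

6.1800 + 34.9400i


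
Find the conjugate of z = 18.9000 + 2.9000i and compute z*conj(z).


z_bar = 18.9000 - 2.9000i
z*z_bar = 18.9^2 + 2.9^2 = 357.21 + 8.41 = 365.62

z_bar = 18.9000 - 2.9000i, z*z_bar = 365.62


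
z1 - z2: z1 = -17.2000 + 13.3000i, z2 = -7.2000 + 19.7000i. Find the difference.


Real: -17.2 + 7.2 = -10
Imag: 13.3 - 19.7 = -6.4

-10.0000 - 6.4000i


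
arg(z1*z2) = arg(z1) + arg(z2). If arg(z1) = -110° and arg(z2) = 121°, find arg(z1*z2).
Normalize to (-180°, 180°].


arg(z1*z2) = -110° + 121° = 11°
Normalized to (-180°, 180°]: 11°

11°


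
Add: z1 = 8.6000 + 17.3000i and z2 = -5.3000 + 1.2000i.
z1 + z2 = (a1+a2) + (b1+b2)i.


Real: 8.6 - 5.3 = 3.3
Imag: 17.3 + 1.2 = 18.5

3.3000 + 18.5000i


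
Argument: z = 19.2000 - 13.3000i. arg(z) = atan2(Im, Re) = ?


Re = 19.2, Im = -13.3
arg = atan2(-13.3, 19.2) = -34.7107 degrees

arg(z) = -34.7107 degrees


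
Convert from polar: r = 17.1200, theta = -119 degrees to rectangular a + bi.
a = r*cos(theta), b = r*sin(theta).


a = 17.1200*cos(-119°) = 17.1200*(-0.48481) = -8.2999
b = 17.1200*sin(-119°) = 17.1200*(-0.87462) = -14.9735

-8.2999 - 14.9735i


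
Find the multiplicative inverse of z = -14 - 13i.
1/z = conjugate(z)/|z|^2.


|z|^2 = 196+169 = 365
1/z = (-14 + 13i)/365

1/z = -0.0384 + 0.0356i


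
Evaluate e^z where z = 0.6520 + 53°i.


e^0.6520 = 1.9194
cos(53°) = 0.6018
sin(53°) = 0.79864
Real = 1.9194*0.6018 = 1.1551
Imag = 1.9194*0.79864 = 1.5329

1.1551 + 1.5329i


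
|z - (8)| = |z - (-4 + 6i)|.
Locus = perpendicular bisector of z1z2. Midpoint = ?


Equal distances means the locus is the perpendicular bisector of z1 and z2.
Midpoint = ((8+(-4))/2, (0+6)/2) = (2.0000, 3.0000)

Perpendicular bisector through (2.0000, 3.0000)


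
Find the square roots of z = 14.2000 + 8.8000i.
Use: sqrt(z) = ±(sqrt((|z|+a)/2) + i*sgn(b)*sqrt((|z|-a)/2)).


|z| = sqrt(201.64+77.44) = 16.7057
sqrt((|z|+a)/2) = sqrt((16.7057+14.2)/2) = sqrt(15.4528) = 3.9310
sqrt((|z|-a)/2) = sqrt((16.7057-14.2)/2) = sqrt(1.2528) = 1.1193

±(3.9310 + 1.1193i) i.e. 3.9310 + 1.1193i and -3.9310 - 1.1193i


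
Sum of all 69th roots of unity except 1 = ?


With w = e^(2*pi*i/69), all 69 of the 69th roots of unity w^0 = 1, w, ..., w^(68) sum to 0: 1 + w + ... + w^(68) = (1 - w^69)/(1 - w) = 0 since w^69 = 1, w ≠ 1.
Removing the root 1: w + w^2 + ... + w^(68) = 0 - 1 = -1

Sum = -1


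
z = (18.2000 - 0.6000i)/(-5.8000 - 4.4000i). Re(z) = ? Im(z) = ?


Multiply by conjugate: (18.2000 - 0.6000i)(-5.8000 + 4.4000i) / ((-5.8)^2 + (-4.4)^2)
Numerator real = 18.2*(-5.8) - (0.6)*(-4.4) = -102.92
Numerator imag = -0.6*(-5.8) - 18.2*(-4.4) = 83.56
Denominator = 53
Re(z) = -102.92/53 = -1.9419
Im(z) = 83.56/53 = 1.5766

Re(z) = -1.9419, Im(z) = 1.5766


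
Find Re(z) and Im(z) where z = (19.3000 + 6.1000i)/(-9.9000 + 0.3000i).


Multiply by conjugate: (19.3000 + 6.1000i)(-9.9000 - 0.3000i) / ((-9.9)^2 + 0.3^2)
Numerator real = 19.3*(-9.9) + 6.1*0.3 = -189.24
Numerator imag = 6.1*(-9.9) - 19.3*0.3 = -66.18
Denominator = 98.1
Re(z) = -189.24/98.1 = -1.9291
Im(z) = -66.18/98.1 = -0.6746

Re(z) = -1.9291, Im(z) = -0.6746


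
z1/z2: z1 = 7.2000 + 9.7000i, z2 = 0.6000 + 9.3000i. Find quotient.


Conjugate of z2 = 0.6000 - 9.3000i
Numerator: (7.2000 + 9.7000i)(0.6000 - 9.3000i) = 94.5300 - 61.1400i
Denominator: 0.6^2 + 9.3^2 = 86.85
Result = (94.5300 - 61.1400i)/86.85

1.0884 - 0.7040i


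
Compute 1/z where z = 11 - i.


|z|^2 = 121+1 = 122
1/z = (11 + 1i)/122

1/z = 0.0902 + 0.0082i


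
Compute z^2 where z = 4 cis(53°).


r^2 = 4^2 = 16
n*theta = 2*53° = 106° = 106° (mod 360)
a = 16*cos(106°) = -4.4102
b = 16*sin(106°) = 15.3802

16 cis(106°) = -4.4102 + 15.3802i


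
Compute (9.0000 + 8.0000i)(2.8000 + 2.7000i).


Real = 9*2.8 - 8*2.7 = 25.2 - 21.6 = 3.6
Imag = 9*2.7 + 2.8*8 = 24.3 + 22.4 = 46.7

3.6000 + 46.7000i


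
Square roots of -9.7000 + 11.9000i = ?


|z| = sqrt(94.09+141.61) = 15.3525
sqrt((|z|+a)/2) = sqrt((15.3525+(-9.7))/2) = sqrt(2.8263) = 1.6811
sqrt((|z|-a)/2) = sqrt((15.3525-(-9.7))/2) = sqrt(12.5263) = 3.5392

±(1.6811 + 3.5392i) i.e. 1.6811 + 3.5392i and -1.6811 - 3.5392i


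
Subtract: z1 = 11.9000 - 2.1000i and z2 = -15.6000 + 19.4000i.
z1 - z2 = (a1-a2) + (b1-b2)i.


Real: 11.9 + 15.6 = 27.5
Imag: -2.1 - 19.4 = -21.5

27.5000 - 21.5000i


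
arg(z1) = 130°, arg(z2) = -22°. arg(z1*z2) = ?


arg(z1*z2) = 130° - 22° = 108°
Normalized to (-180°, 180°]: 108°

108°


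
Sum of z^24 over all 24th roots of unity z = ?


The roots are w_k = w^k with w = e^(2*pi*i/24), and (w^k)^24 = (w^24)^k.
So S = 1 + u + u^2 + ... + u^(23) with u = w^24.
24 = 1*24 + 0, so 24 is a multiple of 24 and u = (w^24)^1 = 1.
Every one of the 24 terms equals 1: S = 24

S = 24


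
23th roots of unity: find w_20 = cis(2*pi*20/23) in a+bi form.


Angle = 360*20/23 = 313.0435°
a = cos(313.0435°) = 0.6826
b = sin(313.0435°) = -0.7308

0.6826 - 0.7308i


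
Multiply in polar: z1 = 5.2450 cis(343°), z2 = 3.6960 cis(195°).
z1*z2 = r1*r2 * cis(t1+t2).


r = 5.2450 * 3.6960 = 19.3855
theta = 343° + 195° = 538° = 178° (mod 360)

19.3855 cis(178°)


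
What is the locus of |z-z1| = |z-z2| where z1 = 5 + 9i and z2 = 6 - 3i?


Equal distances means the locus is the perpendicular bisector of z1 and z2.
Midpoint = ((5+6)/2, (9+(-3))/2) = (5.5000, 3.0000)

Perpendicular bisector through (5.5000, 3.0000)


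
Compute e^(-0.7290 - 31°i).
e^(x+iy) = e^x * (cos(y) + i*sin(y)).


e^-0.7290 = 0.4824
cos(-31°) = 0.8572
sin(-31°) = -0.515
Real = 0.4824*0.8572 = 0.4135
Imag = 0.4824*(-0.515) = -0.2484

0.4135 - 0.2484i


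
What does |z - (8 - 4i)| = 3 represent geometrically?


|z - z0| = r is a circle with center z0 and radius r.
Center = (8, -4), radius = 3

Circle with center (8, -4) and radius 3


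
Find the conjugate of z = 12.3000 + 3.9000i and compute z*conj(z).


z_bar = 12.3000 - 3.9000i
z*z_bar = 12.3^2 + 3.9^2 = 151.29 + 15.21 = 166.5

z_bar = 12.3000 - 3.9000i, z*z_bar = 166.5


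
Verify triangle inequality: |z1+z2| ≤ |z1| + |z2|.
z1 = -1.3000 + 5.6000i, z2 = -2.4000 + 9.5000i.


|z1| = sqrt((-1.3)^2 + 5.6^2) = sqrt(33.05) = 5.7489
|z2| = sqrt((-2.4)^2 + 9.5^2) = sqrt(96.01) = 9.7985
z1+z2 = -3.7000 + 15.1000i
|z1+z2| = sqrt(241.7) = 15.5467
|z1|+|z2| = 5.7489 + 9.7985 = 15.5474

|z1+z2| = 15.5467 ≤ |z1|+|z2| = 15.5474 (verified)


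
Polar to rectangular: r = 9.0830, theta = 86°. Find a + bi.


a = 9.0830*cos(86°) = 9.0830*0.06976 = 0.6336
b = 9.0830*sin(86°) = 9.0830*0.997564 = 9.0609

0.6336 + 9.0609i


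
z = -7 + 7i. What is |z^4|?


|z| = sqrt(49+49) = sqrt(98) = 9.8995
|z^4| = |z|^4 = (sqrt(98))^4 = 98^2 = 9604

|z^4| = 9604


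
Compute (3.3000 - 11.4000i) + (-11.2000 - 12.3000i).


Real: 3.3 - 11.2 = -7.9
Imag: -11.4 - 12.3 = -23.7

-7.9000 - 23.7000i


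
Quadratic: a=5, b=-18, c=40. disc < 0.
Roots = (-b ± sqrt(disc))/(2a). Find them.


disc = (-18)^2 - 4*5*40 = 324 - 800 = -476
sqrt(|disc|) = sqrt(476) = 21.8174
Real part = 18/(2*5) = 1.8000
Imag part = 21.8174/(2*5) = 2.1817

1.8000 ± 2.1817i


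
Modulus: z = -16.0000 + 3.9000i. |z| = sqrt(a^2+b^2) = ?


|z| = sqrt((-16)^2 + 3.9^2) = sqrt(256 + 15.21) = sqrt(271.21) = 16.4685

|z| = 16.4685


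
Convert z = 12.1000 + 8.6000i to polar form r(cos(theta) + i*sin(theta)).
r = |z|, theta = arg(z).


r = sqrt(146.41+73.96) = sqrt(220.37) = 14.8449
theta = atan2(8.6, 12.1) = 35.4031 degrees

r = 14.8449, theta = 35.4031 degrees


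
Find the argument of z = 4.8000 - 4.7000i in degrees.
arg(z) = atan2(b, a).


Re = 4.8, Im = -4.7
arg = atan2(-4.7, 4.8) = -44.3969 degrees

arg(z) = -44.3969 degrees


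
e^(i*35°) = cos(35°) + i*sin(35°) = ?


cos(35°) = 0.8192
sin(35°) = 0.5736

e^(i*35°) = 0.8192 + 0.5736i


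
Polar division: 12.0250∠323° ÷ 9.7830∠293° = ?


r = 12.0250 / 9.7830 = 1.2292
theta = 323° - 293° = 30° = 30° (mod 360)

1.2292 cis(30°)


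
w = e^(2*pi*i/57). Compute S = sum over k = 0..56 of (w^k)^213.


The roots are w_k = w^k with w = e^(2*pi*i/57), and (w^k)^213 = (w^213)^k.
So S = 1 + u + u^2 + ... + u^(56) with u = w^213.
213 = 3*57 + 42, so 213 is not a multiple of 57: u = (w^57)^3 * w^42 = w^42 ≠ 1 (w is a primitive 57th root), while u^57 = (w^57)^213 = 1.
Geometric series: S = (1 - u^57)/(1 - u) = (1 - 1)/(1 - u) = 0

S = 0


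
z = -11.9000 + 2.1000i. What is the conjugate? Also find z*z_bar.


z_bar = -11.9000 - 2.1000i
z*z_bar = (-11.9)^2 + 2.1^2 = 141.61 + 4.41 = 146.02

z_bar = -11.9000 - 2.1000i, z*z_bar = 146.02


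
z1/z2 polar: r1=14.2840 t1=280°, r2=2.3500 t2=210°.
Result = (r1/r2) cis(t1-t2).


r = 14.2840 / 2.3500 = 6.0783
theta = 280° - 210° = 70° = 70° (mod 360)

6.0783 cis(70°)


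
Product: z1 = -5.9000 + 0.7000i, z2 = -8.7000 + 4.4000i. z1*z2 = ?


Real = -5.9*(-8.7) - 0.7*4.4 = 51.33 - 3.08 = 48.25
Imag = -5.9*4.4 - (8.7)*0.7 = -25.96 - (6.09) = -32.05

48.2500 - 32.0500i


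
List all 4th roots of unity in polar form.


The 4th roots of unity are cis(360k/4°) for k=0..3
Angle step = 360/4 = 90°
Primitive root: cis(90°)
Primitive root = 0 + 1.0000i

4 roots at angles: 0°, 90°, 180°, 270°


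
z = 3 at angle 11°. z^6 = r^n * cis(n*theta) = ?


r^6 = 3^6 = 729
n*theta = 6*11° = 66° = 66° (mod 360)
a = 729*cos(66°) = 296.5110
b = 729*sin(66°) = 665.9746

729 cis(66°) = 296.5110 + 665.9746i


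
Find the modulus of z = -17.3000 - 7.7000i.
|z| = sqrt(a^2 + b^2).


|z| = sqrt((-17.3)^2 + (-7.7)^2) = sqrt(299.29 + 59.29) = sqrt(358.58) = 18.9362

|z| = 18.9362


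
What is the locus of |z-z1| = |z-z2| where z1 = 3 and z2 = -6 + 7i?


Equal distances means the locus is the perpendicular bisector of z1 and z2.
Midpoint = ((3+(-6))/2, (0+7)/2) = (-1.5000, 3.5000)

Perpendicular bisector through (-1.5000, 3.5000)


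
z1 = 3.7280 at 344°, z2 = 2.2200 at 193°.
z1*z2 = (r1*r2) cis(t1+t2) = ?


r = 3.7280 * 2.2200 = 8.2762
theta = 344° + 193° = 537° = 177° (mod 360)

8.2762 cis(177°)


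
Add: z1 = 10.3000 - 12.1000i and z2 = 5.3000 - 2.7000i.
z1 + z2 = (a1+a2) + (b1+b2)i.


Real: 10.3 + 5.3 = 15.6
Imag: -12.1 - 2.7 = -14.8

15.6000 - 14.8000i


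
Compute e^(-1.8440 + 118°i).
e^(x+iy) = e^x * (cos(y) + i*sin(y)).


e^-1.8440 = 0.1582
cos(118°) = -0.4695
sin(118°) = 0.8829
Real = 0.1582*(-0.4695) = -0.0743
Imag = 0.1582*0.8829 = 0.1397

-0.0743 + 0.1397i


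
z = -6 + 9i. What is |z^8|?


|z| = sqrt(36+81) = sqrt(117) = 10.8167
|z^8| = |z|^8 = (sqrt(117))^8 = 117^4 = 187388721

|z^8| = 187388721


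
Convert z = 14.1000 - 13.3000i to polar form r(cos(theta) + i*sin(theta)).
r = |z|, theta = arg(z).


r = sqrt(198.81+176.89) = sqrt(375.7) = 19.3830
theta = atan2(-13.3, 14.1) = -43.3276 degrees

r = 19.3830, theta = -43.3276 degrees


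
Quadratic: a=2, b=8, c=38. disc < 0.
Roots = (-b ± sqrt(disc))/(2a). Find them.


disc = 8^2 - 4*2*38 = 64 - 304 = -240
sqrt(|disc|) = sqrt(240) = 15.4919
Real part = -8/(2*2) = -2.0000
Imag part = 15.4919/(2*2) = 3.8730

-2.0000 ± 3.8730i


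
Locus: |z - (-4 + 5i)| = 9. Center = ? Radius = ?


|z - z0| = r is a circle with center z0 and radius r.
Center = (-4, 5), radius = 9

Circle with center (-4, 5) and radius 9


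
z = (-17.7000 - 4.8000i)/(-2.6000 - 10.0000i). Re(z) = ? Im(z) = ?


Multiply by conjugate: (-17.7000 - 4.8000i)(-2.6000 + 10.0000i) / ((-2.6)^2 + (-10)^2)
Numerator real = -17.7*(-2.6) - (4.8)*(-10) = 94.02
Numerator imag = -4.8*(-2.6) - (-17.7)*(-10) = -164.52
Denominator = 106.76
Re(z) = 94.02/106.76 = 0.8807
Im(z) = -164.52/106.76 = -1.5410

Re(z) = 0.8807, Im(z) = -1.5410


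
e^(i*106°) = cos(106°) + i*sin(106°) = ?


cos(106°) = -0.2756
sin(106°) = 0.9613

e^(i*106°) = -0.2756 + 0.9613i


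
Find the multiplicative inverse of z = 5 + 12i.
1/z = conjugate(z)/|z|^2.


|z|^2 = 25+144 = 169
1/z = (5 - 12i)/169

1/z = 0.0296 - 0.0710i


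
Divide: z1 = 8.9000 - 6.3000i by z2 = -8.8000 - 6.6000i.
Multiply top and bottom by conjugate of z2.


Conjugate of z2 = -8.8000 + 6.6000i
Numerator: (8.9000 - 6.3000i)(-8.8000 + 6.6000i) = -36.7400 + 114.1800i
Denominator: (-8.8)^2 + (-6.6)^2 = 121
Result = (-36.7400 + 114.1800i)/121

-0.3036 + 0.9436i


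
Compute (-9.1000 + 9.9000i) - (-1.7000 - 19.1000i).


Real: -9.1 + 1.7 = -7.4
Imag: 9.9 + 19.1 = 29

-7.4000 + 29.0000i


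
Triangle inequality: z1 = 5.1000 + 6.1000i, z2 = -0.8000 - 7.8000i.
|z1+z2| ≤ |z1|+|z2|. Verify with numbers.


|z1| = sqrt(5.1^2 + 6.1^2) = sqrt(63.22) = 7.9511
|z2| = sqrt((-0.8)^2 + (-7.8)^2) = sqrt(61.48) = 7.8409
z1+z2 = 4.3000 - 1.7000i
|z1+z2| = sqrt(21.38) = 4.6239
|z1|+|z2| = 7.9511 + 7.8409 = 15.7920

|z1+z2| = 4.6239 ≤ |z1|+|z2| = 15.7920 (verified)
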